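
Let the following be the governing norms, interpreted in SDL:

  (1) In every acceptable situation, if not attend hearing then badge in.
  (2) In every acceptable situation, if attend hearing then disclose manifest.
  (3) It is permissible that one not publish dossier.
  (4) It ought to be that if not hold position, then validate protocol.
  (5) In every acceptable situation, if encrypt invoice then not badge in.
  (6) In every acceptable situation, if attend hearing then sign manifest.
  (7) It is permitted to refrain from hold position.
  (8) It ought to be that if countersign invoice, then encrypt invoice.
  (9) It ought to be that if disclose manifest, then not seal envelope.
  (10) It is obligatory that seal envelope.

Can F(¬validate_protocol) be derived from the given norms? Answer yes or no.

No

Premise 4 is O(¬hold_position → validate_protocol), but O(¬hold_position) is not derivable from the premises (the permission P(¬hold_position) asserts only ¬O(hold_position), not O(¬hold_position)), so it does not yield O(validate_protocol).
No other premise forces O(validate_protocol). An ideal world satisfying every premise can still have ¬validate_protocol true, so F(¬validate_protocol) is not derivable.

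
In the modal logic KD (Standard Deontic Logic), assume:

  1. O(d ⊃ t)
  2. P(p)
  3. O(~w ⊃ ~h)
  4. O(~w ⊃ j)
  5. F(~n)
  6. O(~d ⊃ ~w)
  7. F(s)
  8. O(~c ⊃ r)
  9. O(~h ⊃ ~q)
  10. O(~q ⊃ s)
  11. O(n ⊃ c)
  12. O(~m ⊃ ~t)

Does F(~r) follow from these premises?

No

Premise 8 is O(~c ⊃ r), but O(~c) is not derivable from the premises, so it does not yield O(r).
No other premise forces O(r). An ideal world satisfying every premise can still have ~r true, so F(~r) is not derivable.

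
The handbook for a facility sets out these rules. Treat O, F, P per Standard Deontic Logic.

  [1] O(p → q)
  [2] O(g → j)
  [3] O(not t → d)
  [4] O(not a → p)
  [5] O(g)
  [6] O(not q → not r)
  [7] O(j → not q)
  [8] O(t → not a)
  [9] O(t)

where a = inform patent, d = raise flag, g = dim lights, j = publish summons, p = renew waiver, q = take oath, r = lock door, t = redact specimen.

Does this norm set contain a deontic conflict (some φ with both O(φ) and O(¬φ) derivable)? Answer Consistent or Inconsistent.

Inconsistent

Premise 9 states O(t) outright.
Applying K to premise 8 (O(t → not a)) and O(t) yields O(not a).
With premise 4, O(not a → p), the K-axiom yields O(p).
With premise 1, O(p → q), the K-axiom yields O(q).
Premise 7 is O(j → not q); contrapositively O(q → not j). Since O(q) holds, K gives O(not j).
The contrapositive of premise 2 (O(g → j)) is O(not j → not g), and O(not j) is already established, so O(not g).
However, premise 5 gives O(g).
We now have both O(not g) and O(g) — g is simultaneously obligatory and forbidden, violating the D-axiom.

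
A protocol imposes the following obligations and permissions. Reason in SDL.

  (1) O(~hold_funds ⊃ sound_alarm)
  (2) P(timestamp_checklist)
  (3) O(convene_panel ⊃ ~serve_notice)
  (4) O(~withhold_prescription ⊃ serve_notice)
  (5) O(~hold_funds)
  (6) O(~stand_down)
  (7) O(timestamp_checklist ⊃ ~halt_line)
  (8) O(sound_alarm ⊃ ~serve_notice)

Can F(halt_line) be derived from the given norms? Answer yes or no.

No

Premise 7 is O(timestamp_checklist ⊃ ~halt_line), but O(timestamp_checklist) is not derivable from the premises (the permission P(timestamp_checklist) asserts only ~O(~timestamp_checklist), not O(timestamp_checklist)), so it does not yield O(~halt_line).
No other premise forces O(~halt_line). An ideal world satisfying every premise can still have halt_line true, so F(halt_line) is not derivable.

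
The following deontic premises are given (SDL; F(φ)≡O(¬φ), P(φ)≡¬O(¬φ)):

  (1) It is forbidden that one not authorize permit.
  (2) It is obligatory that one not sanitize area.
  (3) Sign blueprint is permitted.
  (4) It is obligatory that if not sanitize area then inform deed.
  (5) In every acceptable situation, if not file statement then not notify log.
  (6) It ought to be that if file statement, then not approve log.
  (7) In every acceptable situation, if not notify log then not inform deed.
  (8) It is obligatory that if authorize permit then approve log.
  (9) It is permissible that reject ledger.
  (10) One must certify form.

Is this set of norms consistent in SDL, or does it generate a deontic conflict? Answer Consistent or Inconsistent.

Inconsistent

Premise 2 states O(¬sanitize_area) outright.
With premise 4, O(¬sanitize_area → inform_deed), the K-axiom yields O(inform_deed).
Premise 7, O(¬notify_log → ¬inform_deed), contraposes to O(inform_deed → notify_log); with O(inform_deed) we get O(notify_log).
Premise 5, O(¬file_statement → ¬notify_log), contraposes to O(notify_log → file_statement); with O(notify_log) we get O(file_statement).
From O(file_statement) and premise 6, O(file_statement → ¬approve_log), we obtain O(¬approve_log).
Premise 8 is O(authorize_permit → approve_log); contrapositively O(¬approve_log → ¬authorize_permit). Since O(¬approve_log) holds, K gives O(¬authorize_permit).
However, F(¬authorize_permit) at premise 1 amounts to O(authorize_permit).
We now have both O(¬authorize_permit) and O(authorize_permit) — authorize_permit is simultaneously obligatory and forbidden, violating the D-axiom.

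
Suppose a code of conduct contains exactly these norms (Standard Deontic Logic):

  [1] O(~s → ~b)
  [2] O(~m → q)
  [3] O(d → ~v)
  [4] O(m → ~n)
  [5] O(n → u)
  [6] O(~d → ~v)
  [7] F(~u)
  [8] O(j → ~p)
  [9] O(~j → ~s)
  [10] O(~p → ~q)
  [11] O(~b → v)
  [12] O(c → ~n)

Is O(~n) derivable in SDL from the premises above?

Yes

Premises 3 and 6 cover both cases: O(d → ~v) and O(~d → ~v). Since d ∨ ~d is a tautology, O(~v) follows.
Premise 11 is O(~b → v); contrapositively O(~v → b). Since O(~v) holds, K gives O(b).
Premise 1 is O(~s → ~b); contrapositively O(b → s). Since O(b) holds, K gives O(s).
Premise 9, O(~j → ~s), contraposes to O(s → j); with O(s) we get O(j).
Applying K to premise 8 (O(j → ~p)) and O(j) yields O(~p).
Premise 10 is O(~p → ~q); since O(~p), deontic closure gives O(~q).
Premise 2, O(~m → q), contraposes to O(~q → m); with O(~q) we get O(m).
With premise 4, O(m → ~n), the K-axiom yields O(~n).
Premises 5, 7, 12 do not contribute to this derivation.
So O(~n) follows.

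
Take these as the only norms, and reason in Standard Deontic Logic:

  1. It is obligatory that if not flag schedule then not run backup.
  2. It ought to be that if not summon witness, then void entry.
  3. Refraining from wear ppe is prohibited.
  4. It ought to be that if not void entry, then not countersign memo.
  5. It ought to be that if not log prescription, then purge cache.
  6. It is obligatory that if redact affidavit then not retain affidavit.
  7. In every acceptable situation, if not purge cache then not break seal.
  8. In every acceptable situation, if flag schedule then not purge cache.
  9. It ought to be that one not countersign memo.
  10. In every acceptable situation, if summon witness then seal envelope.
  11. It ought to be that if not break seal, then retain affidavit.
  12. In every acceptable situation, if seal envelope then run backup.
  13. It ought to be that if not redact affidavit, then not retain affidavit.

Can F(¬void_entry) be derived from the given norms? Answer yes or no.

Yes

Premises 13 and 6 cover both cases: O(¬redact_affidavit → ¬retain_affidavit) and O(redact_affidavit → ¬retain_affidavit). Since ¬redact_affidavit ∨ redact_affidavit is a tautology, O(¬retain_affidavit) follows.
Premise 11 is O(¬break_seal → retain_affidavit); contrapositively O(¬retain_affidavit → break_seal). Since O(¬retain_affidavit) holds, K gives O(break_seal).
Premise 7 is O(¬purge_cache → ¬break_seal); contrapositively O(break_seal → purge_cache). Since O(break_seal) holds, K gives O(purge_cache).
Premise 8, O(flag_schedule → ¬purge_cache), contraposes to O(purge_cache → ¬flag_schedule); with O(purge_cache) we get O(¬flag_schedule).
With premise 1, O(¬flag_schedule → ¬run_backup), the K-axiom yields O(¬run_backup).
The contrapositive of premise 12 (O(seal_envelope → run_backup)) is O(¬run_backup → ¬seal_envelope), and O(¬run_backup) is already established, so O(¬seal_envelope).
Premise 10 is O(summon_witness → seal_envelope); contrapositively O(¬seal_envelope → ¬summon_witness). Since O(¬seal_envelope) holds, K gives O(¬summon_witness).
Applying K to premise 2 (O(¬summon_witness → void_entry)) and O(¬summon_witness) yields O(void_entry).
Premises 3, 4, 5, 9 do not contribute to this derivation.
So O(void_entry) holds, i.e. F(¬void_entry). The claim follows.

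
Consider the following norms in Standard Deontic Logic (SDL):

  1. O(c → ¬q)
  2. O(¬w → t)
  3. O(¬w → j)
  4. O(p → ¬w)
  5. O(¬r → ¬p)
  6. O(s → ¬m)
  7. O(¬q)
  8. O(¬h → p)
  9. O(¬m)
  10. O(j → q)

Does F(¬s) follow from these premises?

Premise 6 is O(s → ¬m); even if O(¬m) held, inferring O(s) would be affirming the consequent — invalid.
No other premise forces O(s). An ideal world satisfying every premise can still have ¬s true, so F(¬s) is not derivable.

No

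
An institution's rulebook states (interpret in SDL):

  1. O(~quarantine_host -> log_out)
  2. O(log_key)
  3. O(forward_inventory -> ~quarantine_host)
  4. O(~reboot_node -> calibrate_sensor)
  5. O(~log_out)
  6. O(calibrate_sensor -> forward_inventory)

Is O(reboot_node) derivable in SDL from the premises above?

From premise 5 we have O(~log_out).
Premise 1, O(~quarantine_host -> log_out), contraposes to O(~log_out -> quarantine_host); with O(~log_out) we get O(quarantine_host).
Premise 3, O(forward_inventory -> ~quarantine_host), contraposes to O(quarantine_host -> ~forward_inventory); with O(quarantine_host) we get O(~forward_inventory).
Premise 6, O(calibrate_sensor -> forward_inventory), contraposes to O(~forward_inventory -> ~calibrate_sensor); with O(~forward_inventory) we get O(~calibrate_sensor).
Premise 4 is O(~reboot_node -> calibrate_sensor); contrapositively O(~calibrate_sensor -> reboot_node). Since O(~calibrate_sensor) holds, K gives O(reboot_node).
Premise 2 does not contribute to this derivation.
So O(reboot_node) follows.

Yes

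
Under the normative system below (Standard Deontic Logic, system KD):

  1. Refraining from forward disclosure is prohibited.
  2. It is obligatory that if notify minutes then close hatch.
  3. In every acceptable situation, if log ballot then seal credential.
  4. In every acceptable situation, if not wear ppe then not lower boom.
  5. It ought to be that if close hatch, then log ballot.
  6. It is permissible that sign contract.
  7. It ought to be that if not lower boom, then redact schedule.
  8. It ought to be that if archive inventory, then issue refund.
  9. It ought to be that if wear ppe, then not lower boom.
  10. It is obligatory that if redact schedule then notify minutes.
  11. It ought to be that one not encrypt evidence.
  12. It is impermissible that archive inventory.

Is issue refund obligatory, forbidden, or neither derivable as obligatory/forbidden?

Neither

Premise 8 is O(archive_inventory → issue_refund), but O(archive_inventory) is not derivable from the premises, so it does not yield O(issue_refund).
No premise or chain of K-axiom applications forces O(issue_refund), and none forces O(¬issue_refund). So issue_refund is neither obligatory nor forbidden under these norms.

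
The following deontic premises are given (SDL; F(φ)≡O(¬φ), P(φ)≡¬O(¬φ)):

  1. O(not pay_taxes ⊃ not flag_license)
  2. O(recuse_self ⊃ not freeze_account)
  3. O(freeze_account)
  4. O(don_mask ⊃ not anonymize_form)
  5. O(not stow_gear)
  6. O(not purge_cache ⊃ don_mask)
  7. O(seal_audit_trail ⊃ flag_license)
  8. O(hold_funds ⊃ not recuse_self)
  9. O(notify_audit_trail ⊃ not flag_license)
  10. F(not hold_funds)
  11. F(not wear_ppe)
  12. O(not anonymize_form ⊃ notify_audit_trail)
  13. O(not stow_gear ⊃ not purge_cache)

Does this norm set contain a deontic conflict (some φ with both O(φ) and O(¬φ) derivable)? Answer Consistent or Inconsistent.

Premise 2 is O(recuse_self ⊃ not freeze_account), but O(recuse_self) is not derivable from the premises, so it does not yield O(not freeze_account).
So O(not freeze_account) is not derivable, and the apparent clash with O(freeze_account) does not arise.
A world satisfying every obligation exists (e.g. anonymize_form=false, don_mask=true, flag_license=false, freeze_account=true, hold_funds=true, notify_audit_trail=true, pay_taxes=false, purge_cache=false, recuse_self=false, seal_audit_trail=false, stow_gear=false, wear_ppe=true); no atom is both obligatory and forbidden, so the set is consistent.

Consistent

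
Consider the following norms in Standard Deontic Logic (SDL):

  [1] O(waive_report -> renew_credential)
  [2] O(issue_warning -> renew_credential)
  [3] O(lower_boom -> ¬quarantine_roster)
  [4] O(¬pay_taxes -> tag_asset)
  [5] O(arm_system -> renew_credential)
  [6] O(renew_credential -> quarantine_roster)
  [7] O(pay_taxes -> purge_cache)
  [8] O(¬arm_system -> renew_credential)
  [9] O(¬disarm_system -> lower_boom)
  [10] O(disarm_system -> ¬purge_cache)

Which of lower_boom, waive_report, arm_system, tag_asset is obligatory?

Premises 8 and 5 cover both cases: O(¬arm_system -> renew_credential) and O(arm_system -> renew_credential). Since ¬arm_system ∨ arm_system is a tautology, O(renew_credential) follows.
Applying K to premise 6 (O(renew_credential -> quarantine_roster)) and O(renew_credential) yields O(quarantine_roster).
The contrapositive of premise 3 (O(lower_boom -> ¬quarantine_roster)) is O(quarantine_roster -> ¬lower_boom), and O(quarantine_roster) is already established, so O(¬lower_boom).
Premise 9, O(¬disarm_system -> lower_boom), contraposes to O(¬lower_boom -> disarm_system); with O(¬lower_boom) we get O(disarm_system).
Premise 10 is O(disarm_system -> ¬purge_cache); since O(disarm_system), deontic closure gives O(¬purge_cache).
Premise 7 is O(pay_taxes -> purge_cache); contrapositively O(¬purge_cache -> ¬pay_taxes). Since O(¬purge_cache) holds, K gives O(¬pay_taxes).
Applying K to premise 4 (O(¬pay_taxes -> tag_asset)) and O(¬pay_taxes) yields O(tag_asset).
So O(tag_asset) holds — tag_asset is obligatory. None of the other listed options is made obligatory by any chain of premises.

tag_asset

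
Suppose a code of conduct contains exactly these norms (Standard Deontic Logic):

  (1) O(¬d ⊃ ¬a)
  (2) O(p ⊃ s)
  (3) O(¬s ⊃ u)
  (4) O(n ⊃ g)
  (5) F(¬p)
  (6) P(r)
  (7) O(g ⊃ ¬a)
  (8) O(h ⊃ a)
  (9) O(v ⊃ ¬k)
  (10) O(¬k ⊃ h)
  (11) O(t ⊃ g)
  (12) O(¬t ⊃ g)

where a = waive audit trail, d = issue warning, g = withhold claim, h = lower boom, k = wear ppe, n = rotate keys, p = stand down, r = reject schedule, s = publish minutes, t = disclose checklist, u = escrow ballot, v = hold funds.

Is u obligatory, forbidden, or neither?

Neither

Premise 3 is O(¬s ⊃ u), but O(¬s) is not derivable from the premises, so it does not yield O(u).
No premise or chain of K-axiom applications forces O(u), and none forces O(¬u). So u is neither obligatory nor forbidden under these norms.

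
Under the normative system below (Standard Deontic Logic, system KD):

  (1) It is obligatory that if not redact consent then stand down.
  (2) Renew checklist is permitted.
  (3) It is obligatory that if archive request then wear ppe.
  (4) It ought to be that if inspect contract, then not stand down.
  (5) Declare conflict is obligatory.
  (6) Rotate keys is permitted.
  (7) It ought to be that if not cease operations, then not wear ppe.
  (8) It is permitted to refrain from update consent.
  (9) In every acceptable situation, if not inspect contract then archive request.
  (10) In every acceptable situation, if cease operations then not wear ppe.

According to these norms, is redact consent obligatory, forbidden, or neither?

Obligatory

Premises 10 and 7 are O(cease_operations → ¬wear_ppe) and O(¬cease_operations → ¬wear_ppe); every ideal world satisfies cease_operations or ¬cease_operations, so in either case ¬wear_ppe holds — hence O(¬wear_ppe).
Premise 3 is O(archive_request → wear_ppe); contrapositively O(¬wear_ppe → ¬archive_request). Since O(¬wear_ppe) holds, K gives O(¬archive_request).
Premise 9, O(¬inspect_contract → archive_request), contraposes to O(¬archive_request → inspect_contract); with O(¬archive_request) we get O(inspect_contract).
Premise 4 is O(inspect_contract → ¬stand_down); since O(inspect_contract), deontic closure gives O(¬stand_down).
Premise 1 is O(¬redact_consent → stand_down); contrapositively O(¬stand_down → redact_consent). Since O(¬stand_down) holds, K gives O(redact_consent).
Premises 2, 5, 6, 8 do not contribute to this derivation.
Hence redact_consent is obligatory.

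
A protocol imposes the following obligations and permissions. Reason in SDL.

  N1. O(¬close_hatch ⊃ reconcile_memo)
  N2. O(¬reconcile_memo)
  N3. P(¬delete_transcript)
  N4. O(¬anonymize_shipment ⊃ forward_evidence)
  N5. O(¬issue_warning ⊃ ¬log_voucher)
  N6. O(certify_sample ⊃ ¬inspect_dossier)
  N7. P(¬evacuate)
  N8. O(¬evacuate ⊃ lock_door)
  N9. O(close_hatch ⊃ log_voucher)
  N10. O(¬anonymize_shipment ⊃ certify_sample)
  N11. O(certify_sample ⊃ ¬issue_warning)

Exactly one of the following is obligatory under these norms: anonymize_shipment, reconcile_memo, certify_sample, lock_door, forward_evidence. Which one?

From premise 2 we have O(¬reconcile_memo).
Premise 1, O(¬close_hatch ⊃ reconcile_memo), contraposes to O(¬reconcile_memo ⊃ close_hatch); with O(¬reconcile_memo) we get O(close_hatch).
Applying K to premise 9 (O(close_hatch ⊃ log_voucher)) and O(close_hatch) yields O(log_voucher).
Premise 5 is O(¬issue_warning ⊃ ¬log_voucher); contrapositively O(log_voucher ⊃ issue_warning). Since O(log_voucher) holds, K gives O(issue_warning).
The contrapositive of premise 11 (O(certify_sample ⊃ ¬issue_warning)) is O(issue_warning ⊃ ¬certify_sample), and O(issue_warning) is already established, so O(¬certify_sample).
The contrapositive of premise 10 (O(¬anonymize_shipment ⊃ certify_sample)) is O(¬certify_sample ⊃ anonymize_shipment), and O(¬certify_sample) is already established, so O(anonymize_shipment).
So O(anonymize_shipment) holds — anonymize_shipment is obligatory. None of the other listed options is made obligatory by any chain of premises.

anonymize_shipment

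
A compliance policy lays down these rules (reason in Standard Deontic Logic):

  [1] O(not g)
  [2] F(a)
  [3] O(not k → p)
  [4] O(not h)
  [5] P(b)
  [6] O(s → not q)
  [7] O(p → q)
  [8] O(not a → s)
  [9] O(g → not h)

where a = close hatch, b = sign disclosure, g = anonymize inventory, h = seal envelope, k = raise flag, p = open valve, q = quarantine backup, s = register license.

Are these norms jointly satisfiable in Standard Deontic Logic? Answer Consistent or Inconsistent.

Consistent

Premise 9 is O(g → not h); even if O(not h) held, inferring O(g) would be affirming the consequent — invalid.
So O(g) is not derivable, and the apparent clash with O(not g) does not arise.
A world satisfying every obligation exists (e.g. a=false, b=false, g=false, h=false, k=true, p=false, q=false, s=true); no atom is both obligatory and forbidden, so the set is consistent.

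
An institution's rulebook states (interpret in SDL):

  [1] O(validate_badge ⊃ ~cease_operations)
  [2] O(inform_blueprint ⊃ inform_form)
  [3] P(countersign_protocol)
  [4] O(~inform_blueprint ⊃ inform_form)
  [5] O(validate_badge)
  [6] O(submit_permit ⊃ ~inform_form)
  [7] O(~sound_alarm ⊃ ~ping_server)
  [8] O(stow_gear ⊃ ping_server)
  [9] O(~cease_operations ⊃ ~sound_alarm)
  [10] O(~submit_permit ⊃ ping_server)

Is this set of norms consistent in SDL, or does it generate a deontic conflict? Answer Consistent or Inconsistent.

Inconsistent

Premises 4 and 2 cover both cases: O(~inform_blueprint ⊃ inform_form) and O(inform_blueprint ⊃ inform_form). Since ~inform_blueprint ∨ inform_blueprint is a tautology, O(inform_form) follows.
Premise 6 is O(submit_permit ⊃ ~inform_form); contrapositively O(inform_form ⊃ ~submit_permit). Since O(inform_form) holds, K gives O(~submit_permit).
From O(~submit_permit) and premise 10, O(~submit_permit ⊃ ping_server), we obtain O(ping_server).
Premise 7, O(~sound_alarm ⊃ ~ping_server), contraposes to O(ping_server ⊃ sound_alarm); with O(ping_server) we get O(sound_alarm).
The contrapositive of premise 9 (O(~cease_operations ⊃ ~sound_alarm)) is O(sound_alarm ⊃ cease_operations), and O(sound_alarm) is already established, so O(cease_operations).
Premise 1, O(validate_badge ⊃ ~cease_operations), contraposes to O(cease_operations ⊃ ~validate_badge); with O(cease_operations) we get O(~validate_badge).
But premise 5 directly asserts O(validate_badge).
We now have both O(~validate_badge) and O(validate_badge) — validate_badge is simultaneously obligatory and forbidden, violating the D-axiom.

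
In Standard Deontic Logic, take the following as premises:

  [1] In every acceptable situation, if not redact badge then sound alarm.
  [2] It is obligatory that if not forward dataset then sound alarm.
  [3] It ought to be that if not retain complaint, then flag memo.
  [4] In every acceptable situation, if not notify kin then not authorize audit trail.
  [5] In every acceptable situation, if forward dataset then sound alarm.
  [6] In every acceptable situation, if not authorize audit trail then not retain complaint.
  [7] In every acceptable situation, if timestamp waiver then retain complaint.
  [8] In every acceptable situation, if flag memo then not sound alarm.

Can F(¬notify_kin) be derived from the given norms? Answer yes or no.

Yes

Premises 2 and 5 cover both cases: O(¬forward_dataset → sound_alarm) and O(forward_dataset → sound_alarm). Since ¬forward_dataset ∨ forward_dataset is a tautology, O(sound_alarm) follows.
Premise 8, O(flag_memo → ¬sound_alarm), contraposes to O(sound_alarm → ¬flag_memo); with O(sound_alarm) we get O(¬flag_memo).
Premise 3 is O(¬retain_complaint → flag_memo); contrapositively O(¬flag_memo → retain_complaint). Since O(¬flag_memo) holds, K gives O(retain_complaint).
The contrapositive of premise 6 (O(¬authorize_audit_trail → ¬retain_complaint)) is O(retain_complaint → authorize_audit_trail), and O(retain_complaint) is already established, so O(authorize_audit_trail).
The contrapositive of premise 4 (O(¬notify_kin → ¬authorize_audit_trail)) is O(authorize_audit_trail → notify_kin), and O(authorize_audit_trail) is already established, so O(notify_kin).
Premises 1, 7 do not contribute to this derivation.
So O(notify_kin) holds, i.e. F(¬notify_kin). The claim follows.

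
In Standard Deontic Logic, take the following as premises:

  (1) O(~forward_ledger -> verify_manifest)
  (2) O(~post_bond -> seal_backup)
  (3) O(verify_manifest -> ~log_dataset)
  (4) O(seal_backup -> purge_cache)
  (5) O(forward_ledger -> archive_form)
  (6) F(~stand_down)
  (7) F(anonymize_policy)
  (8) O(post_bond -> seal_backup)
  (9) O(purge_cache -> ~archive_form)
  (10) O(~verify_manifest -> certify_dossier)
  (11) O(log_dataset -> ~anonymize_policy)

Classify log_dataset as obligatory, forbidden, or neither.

Forbidden

By case analysis on post_bond: premise 8 gives O(post_bond -> seal_backup) and premise 2 gives O(~post_bond -> seal_backup), so O(seal_backup) either way.
From O(seal_backup) and premise 4, O(seal_backup -> purge_cache), we obtain O(purge_cache).
From O(purge_cache) and premise 9, O(purge_cache -> ~archive_form), we obtain O(~archive_form).
Premise 5 is O(forward_ledger -> archive_form); contrapositively O(~archive_form -> ~forward_ledger). Since O(~archive_form) holds, K gives O(~forward_ledger).
Premise 1 is O(~forward_ledger -> verify_manifest); since O(~forward_ledger), deontic closure gives O(verify_manifest).
Premise 3 is O(verify_manifest -> ~log_dataset); since O(verify_manifest), deontic closure gives O(~log_dataset).
Premises 6, 7, 10, 11 do not contribute to this derivation.
Thus O(~log_dataset), which is F(log_dataset): log_dataset is forbidden.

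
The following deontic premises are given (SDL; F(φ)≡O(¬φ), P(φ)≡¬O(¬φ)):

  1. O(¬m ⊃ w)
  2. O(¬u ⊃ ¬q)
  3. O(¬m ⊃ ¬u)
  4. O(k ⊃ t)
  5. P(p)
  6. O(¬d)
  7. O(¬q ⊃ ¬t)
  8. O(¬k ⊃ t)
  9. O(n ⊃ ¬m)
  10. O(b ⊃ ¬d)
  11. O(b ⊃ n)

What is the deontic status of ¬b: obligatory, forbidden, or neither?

Obligatory

Premises 4 and 8 are O(k ⊃ t) and O(¬k ⊃ t); every ideal world satisfies k or ¬k, so in either case t holds — hence O(t).
The contrapositive of premise 7 (O(¬q ⊃ ¬t)) is O(t ⊃ q), and O(t) is already established, so O(q).
Premise 2, O(¬u ⊃ ¬q), contraposes to O(q ⊃ u); with O(q) we get O(u).
The contrapositive of premise 3 (O(¬m ⊃ ¬u)) is O(u ⊃ m), and O(u) is already established, so O(m).
Premise 9 is O(n ⊃ ¬m); contrapositively O(m ⊃ ¬n). Since O(m) holds, K gives O(¬n).
Premise 11, O(b ⊃ n), contraposes to O(¬n ⊃ ¬b); with O(¬n) we get O(¬b).
Premises 1, 5, 6, 10 do not contribute to this derivation.
Hence ¬b is obligatory.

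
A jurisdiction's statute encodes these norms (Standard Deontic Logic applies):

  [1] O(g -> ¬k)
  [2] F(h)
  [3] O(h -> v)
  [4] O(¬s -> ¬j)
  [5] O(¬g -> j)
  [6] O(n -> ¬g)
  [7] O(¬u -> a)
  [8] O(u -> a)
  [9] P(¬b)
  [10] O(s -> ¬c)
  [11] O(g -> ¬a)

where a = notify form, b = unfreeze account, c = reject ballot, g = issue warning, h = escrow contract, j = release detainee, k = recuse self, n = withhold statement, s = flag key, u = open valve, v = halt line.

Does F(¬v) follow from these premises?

No

Premise 3 is O(h -> v), but O(h) is not derivable from the premises, so it does not yield O(v).
No other premise forces O(v). An ideal world satisfying every premise can still have ¬v true, so F(¬v) is not derivable.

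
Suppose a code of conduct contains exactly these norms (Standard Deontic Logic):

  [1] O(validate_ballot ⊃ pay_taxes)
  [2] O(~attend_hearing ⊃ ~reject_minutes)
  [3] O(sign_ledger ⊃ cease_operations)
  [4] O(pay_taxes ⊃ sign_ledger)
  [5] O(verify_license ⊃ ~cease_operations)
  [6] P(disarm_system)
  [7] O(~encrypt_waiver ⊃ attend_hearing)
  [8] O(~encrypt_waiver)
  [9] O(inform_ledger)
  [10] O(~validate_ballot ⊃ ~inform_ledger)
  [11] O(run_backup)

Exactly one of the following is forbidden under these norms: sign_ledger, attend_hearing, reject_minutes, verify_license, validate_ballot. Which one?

verify_license

From premise 9 we have O(inform_ledger).
Premise 10, O(~validate_ballot ⊃ ~inform_ledger), contraposes to O(inform_ledger ⊃ validate_ballot); with O(inform_ledger) we get O(validate_ballot).
Premise 1 is O(validate_ballot ⊃ pay_taxes); since O(validate_ballot), deontic closure gives O(pay_taxes).
With premise 4, O(pay_taxes ⊃ sign_ledger), the K-axiom yields O(sign_ledger).
From O(sign_ledger) and premise 3, O(sign_ledger ⊃ cease_operations), we obtain O(cease_operations).
Premise 5, O(verify_license ⊃ ~cease_operations), contraposes to O(cease_operations ⊃ ~verify_license); with O(cease_operations) we get O(~verify_license).
So O(~verify_license) holds, i.e. verify_license is forbidden. None of the other listed options is forbidden under the premises.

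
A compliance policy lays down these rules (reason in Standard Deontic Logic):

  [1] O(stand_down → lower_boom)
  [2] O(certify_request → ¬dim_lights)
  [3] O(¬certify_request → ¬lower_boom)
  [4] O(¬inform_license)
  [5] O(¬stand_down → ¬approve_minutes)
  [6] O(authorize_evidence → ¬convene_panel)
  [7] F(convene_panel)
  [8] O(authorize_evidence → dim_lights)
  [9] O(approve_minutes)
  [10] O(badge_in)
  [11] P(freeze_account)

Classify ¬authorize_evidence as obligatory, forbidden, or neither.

Premise 9 gives O(approve_minutes).
Premise 5 is O(¬stand_down → ¬approve_minutes); contrapositively O(approve_minutes → stand_down). Since O(approve_minutes) holds, K gives O(stand_down).
From O(stand_down) and premise 1, O(stand_down → lower_boom), we obtain O(lower_boom).
Premise 3, O(¬certify_request → ¬lower_boom), contraposes to O(lower_boom → certify_request); with O(lower_boom) we get O(certify_request).
From O(certify_request) and premise 2, O(certify_request → ¬dim_lights), we obtain O(¬dim_lights).
Premise 8 is O(authorize_evidence → dim_lights); contrapositively O(¬dim_lights → ¬authorize_evidence). Since O(¬dim_lights) holds, K gives O(¬authorize_evidence).
Premises 4, 6, 7, 10, 11 do not contribute to this derivation.
Hence ¬authorize_evidence is obligatory.

Obligatory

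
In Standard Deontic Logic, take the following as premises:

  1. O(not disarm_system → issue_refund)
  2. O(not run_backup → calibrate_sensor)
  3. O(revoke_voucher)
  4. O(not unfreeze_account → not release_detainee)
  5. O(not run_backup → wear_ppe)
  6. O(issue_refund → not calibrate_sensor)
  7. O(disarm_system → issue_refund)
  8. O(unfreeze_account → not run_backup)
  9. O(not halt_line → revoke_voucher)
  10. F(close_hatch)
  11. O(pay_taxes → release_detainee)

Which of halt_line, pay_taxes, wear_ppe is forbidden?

Premises 7 and 1 cover both cases: O(disarm_system → issue_refund) and O(not disarm_system → issue_refund). Since disarm_system ∨ not disarm_system is a tautology, O(issue_refund) follows.
With premise 6, O(issue_refund → not calibrate_sensor), the K-axiom yields O(not calibrate_sensor).
The contrapositive of premise 2 (O(not run_backup → calibrate_sensor)) is O(not calibrate_sensor → run_backup), and O(not calibrate_sensor) is already established, so O(run_backup).
The contrapositive of premise 8 (O(unfreeze_account → not run_backup)) is O(run_backup → not unfreeze_account), and O(run_backup) is already established, so O(not unfreeze_account).
Premise 4 is O(not unfreeze_account → not release_detainee); since O(not unfreeze_account), deontic closure gives O(not release_detainee).
Premise 11, O(pay_taxes → release_detainee), contraposes to O(not release_detainee → not pay_taxes); with O(not release_detainee) we get O(not pay_taxes).
So O(not pay_taxes) holds, i.e. pay_taxes is forbidden. None of the other listed options is forbidden under the premises.

pay_taxes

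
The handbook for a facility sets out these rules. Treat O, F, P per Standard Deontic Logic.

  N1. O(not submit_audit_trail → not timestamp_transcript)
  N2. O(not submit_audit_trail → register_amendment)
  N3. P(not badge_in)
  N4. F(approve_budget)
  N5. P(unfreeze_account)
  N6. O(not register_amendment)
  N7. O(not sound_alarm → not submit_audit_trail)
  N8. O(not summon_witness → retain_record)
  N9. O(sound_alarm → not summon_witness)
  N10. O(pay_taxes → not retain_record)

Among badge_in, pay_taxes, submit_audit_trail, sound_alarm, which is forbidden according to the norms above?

pay_taxes

Premise 6 gives O(not register_amendment).
Premise 2, O(not submit_audit_trail → register_amendment), contraposes to O(not register_amendment → submit_audit_trail); with O(not register_amendment) we get O(submit_audit_trail).
Premise 7, O(not sound_alarm → not submit_audit_trail), contraposes to O(submit_audit_trail → sound_alarm); with O(submit_audit_trail) we get O(sound_alarm).
With premise 9, O(sound_alarm → not summon_witness), the K-axiom yields O(not summon_witness).
Applying K to premise 8 (O(not summon_witness → retain_record)) and O(not summon_witness) yields O(retain_record).
Premise 10, O(pay_taxes → not retain_record), contraposes to O(retain_record → not pay_taxes); with O(retain_record) we get O(not pay_taxes).
So O(not pay_taxes) holds, i.e. pay_taxes is forbidden. None of the other listed options is forbidden under the premises.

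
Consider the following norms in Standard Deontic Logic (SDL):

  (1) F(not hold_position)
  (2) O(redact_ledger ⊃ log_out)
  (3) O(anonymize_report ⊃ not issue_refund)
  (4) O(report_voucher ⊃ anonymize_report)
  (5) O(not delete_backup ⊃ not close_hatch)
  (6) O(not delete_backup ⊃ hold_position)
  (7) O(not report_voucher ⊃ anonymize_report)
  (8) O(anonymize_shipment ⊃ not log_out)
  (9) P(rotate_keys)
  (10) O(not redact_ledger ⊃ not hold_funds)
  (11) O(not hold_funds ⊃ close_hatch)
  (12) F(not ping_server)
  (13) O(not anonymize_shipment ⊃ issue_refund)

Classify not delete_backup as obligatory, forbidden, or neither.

Forbidden

Premises 4 and 7 cover both cases: O(report_voucher ⊃ anonymize_report) and O(not report_voucher ⊃ anonymize_report). Since report_voucher ∨ not report_voucher is a tautology, O(anonymize_report) follows.
With premise 3, O(anonymize_report ⊃ not issue_refund), the K-axiom yields O(not issue_refund).
Premise 13, O(not anonymize_shipment ⊃ issue_refund), contraposes to O(not issue_refund ⊃ anonymize_shipment); with O(not issue_refund) we get O(anonymize_shipment).
Applying K to premise 8 (O(anonymize_shipment ⊃ not log_out)) and O(anonymize_shipment) yields O(not log_out).
The contrapositive of premise 2 (O(redact_ledger ⊃ log_out)) is O(not log_out ⊃ not redact_ledger), and O(not log_out) is already established, so O(not redact_ledger).
Premise 10 is O(not redact_ledger ⊃ not hold_funds); since O(not redact_ledger), deontic closure gives O(not hold_funds).
Premise 11 is O(not hold_funds ⊃ close_hatch); since O(not hold_funds), deontic closure gives O(close_hatch).
Premise 5 is O(not delete_backup ⊃ not close_hatch); contrapositively O(close_hatch ⊃ delete_backup). Since O(close_hatch) holds, K gives O(delete_backup).
Premises 1, 6, 9, 12 do not contribute to this derivation.
Thus O(delete_backup), which is F(not delete_backup): not delete_backup is forbidden.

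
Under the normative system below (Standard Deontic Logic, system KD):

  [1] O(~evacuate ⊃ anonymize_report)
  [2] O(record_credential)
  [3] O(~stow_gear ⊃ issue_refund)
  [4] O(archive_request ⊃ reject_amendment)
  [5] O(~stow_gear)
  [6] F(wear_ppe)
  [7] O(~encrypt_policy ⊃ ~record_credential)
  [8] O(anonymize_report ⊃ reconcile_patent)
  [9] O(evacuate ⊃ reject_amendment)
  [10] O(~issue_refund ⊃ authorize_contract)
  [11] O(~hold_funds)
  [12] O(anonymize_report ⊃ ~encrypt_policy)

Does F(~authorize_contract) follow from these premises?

Premise 10 is O(~issue_refund ⊃ authorize_contract), but O(~issue_refund) is not derivable from the premises, so it does not yield O(authorize_contract).
No other premise forces O(authorize_contract). An ideal world satisfying every premise can still have ~authorize_contract true, so F(~authorize_contract) is not derivable.

No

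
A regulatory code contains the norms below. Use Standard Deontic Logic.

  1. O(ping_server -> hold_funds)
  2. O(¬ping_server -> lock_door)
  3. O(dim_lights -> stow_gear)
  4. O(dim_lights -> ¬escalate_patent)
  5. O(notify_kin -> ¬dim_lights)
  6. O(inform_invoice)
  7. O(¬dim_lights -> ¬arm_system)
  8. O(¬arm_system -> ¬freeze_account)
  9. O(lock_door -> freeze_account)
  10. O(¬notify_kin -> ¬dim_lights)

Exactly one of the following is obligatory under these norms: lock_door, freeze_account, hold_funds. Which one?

hold_funds

By case analysis on notify_kin: premise 5 gives O(notify_kin -> ¬dim_lights) and premise 10 gives O(¬notify_kin -> ¬dim_lights), so O(¬dim_lights) either way.
Premise 7 is O(¬dim_lights -> ¬arm_system); since O(¬dim_lights), deontic closure gives O(¬arm_system).
Premise 8 is O(¬arm_system -> ¬freeze_account); since O(¬arm_system), deontic closure gives O(¬freeze_account).
The contrapositive of premise 9 (O(lock_door -> freeze_account)) is O(¬freeze_account -> ¬lock_door), and O(¬freeze_account) is already established, so O(¬lock_door).
Premise 2, O(¬ping_server -> lock_door), contraposes to O(¬lock_door -> ping_server); with O(¬lock_door) we get O(ping_server).
With premise 1, O(ping_server -> hold_funds), the K-axiom yields O(hold_funds).
So O(hold_funds) holds — hold_funds is obligatory. None of the other listed options is made obligatory by any chain of premises.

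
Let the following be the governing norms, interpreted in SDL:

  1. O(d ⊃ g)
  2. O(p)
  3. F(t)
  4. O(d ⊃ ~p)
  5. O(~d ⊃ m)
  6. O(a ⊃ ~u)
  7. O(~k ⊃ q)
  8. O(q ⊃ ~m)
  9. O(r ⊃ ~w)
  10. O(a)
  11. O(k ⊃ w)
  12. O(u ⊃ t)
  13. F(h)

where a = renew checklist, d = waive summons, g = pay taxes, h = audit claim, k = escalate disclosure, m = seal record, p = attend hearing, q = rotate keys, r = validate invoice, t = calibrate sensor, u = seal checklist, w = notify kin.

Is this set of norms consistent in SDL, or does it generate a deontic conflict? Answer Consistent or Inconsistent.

Consistent

Premise 12 is O(u ⊃ t), but O(u) is not derivable from the premises, so it does not yield O(t).
So O(t) is not derivable, and the apparent clash with O(~t) does not arise.
A world satisfying every obligation exists (e.g. a=true, d=false, g=false, h=false, k=true, m=true, p=true, q=false, r=false, t=false, u=false, w=true); no atom is both obligatory and forbidden, so the set is consistent.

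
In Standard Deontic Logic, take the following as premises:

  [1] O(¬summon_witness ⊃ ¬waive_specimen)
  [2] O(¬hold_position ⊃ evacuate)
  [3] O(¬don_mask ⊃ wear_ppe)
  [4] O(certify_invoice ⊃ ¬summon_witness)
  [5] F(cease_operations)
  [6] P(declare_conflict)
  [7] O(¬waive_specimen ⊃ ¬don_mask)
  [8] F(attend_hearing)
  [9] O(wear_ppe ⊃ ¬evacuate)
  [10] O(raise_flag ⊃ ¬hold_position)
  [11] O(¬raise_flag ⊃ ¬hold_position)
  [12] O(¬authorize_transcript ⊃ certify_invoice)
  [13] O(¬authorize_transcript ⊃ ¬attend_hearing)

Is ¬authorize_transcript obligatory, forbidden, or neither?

Premises 11 and 10 are O(¬raise_flag ⊃ ¬hold_position) and O(raise_flag ⊃ ¬hold_position); every ideal world satisfies ¬raise_flag or raise_flag, so in either case ¬hold_position holds — hence O(¬hold_position).
With premise 2, O(¬hold_position ⊃ evacuate), the K-axiom yields O(evacuate).
The contrapositive of premise 9 (O(wear_ppe ⊃ ¬evacuate)) is O(evacuate ⊃ ¬wear_ppe), and O(evacuate) is already established, so O(¬wear_ppe).
Premise 3 is O(¬don_mask ⊃ wear_ppe); contrapositively O(¬wear_ppe ⊃ don_mask). Since O(¬wear_ppe) holds, K gives O(don_mask).
Premise 7, O(¬waive_specimen ⊃ ¬don_mask), contraposes to O(don_mask ⊃ waive_specimen); with O(don_mask) we get O(waive_specimen).
Premise 1 is O(¬summon_witness ⊃ ¬waive_specimen); contrapositively O(waive_specimen ⊃ summon_witness). Since O(waive_specimen) holds, K gives O(summon_witness).
The contrapositive of premise 4 (O(certify_invoice ⊃ ¬summon_witness)) is O(summon_witness ⊃ ¬certify_invoice), and O(summon_witness) is already established, so O(¬certify_invoice).
Premise 12 is O(¬authorize_transcript ⊃ certify_invoice); contrapositively O(¬certify_invoice ⊃ authorize_transcript). Since O(¬certify_invoice) holds, K gives O(authorize_transcript).
Premises 5, 6, 8, 13 do not contribute to this derivation.
Thus O(authorize_transcript), which is F(¬authorize_transcript): ¬authorize_transcript is forbidden.

Forbidden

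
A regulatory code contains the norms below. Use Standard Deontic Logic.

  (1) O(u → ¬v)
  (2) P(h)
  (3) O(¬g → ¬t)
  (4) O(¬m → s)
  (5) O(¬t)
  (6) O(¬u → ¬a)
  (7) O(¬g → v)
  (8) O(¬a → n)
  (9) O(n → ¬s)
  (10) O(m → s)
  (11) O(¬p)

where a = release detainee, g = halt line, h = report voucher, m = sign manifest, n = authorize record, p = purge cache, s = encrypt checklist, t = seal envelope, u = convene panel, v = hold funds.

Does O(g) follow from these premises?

Yes

Premises 4 and 10 are O(¬m → s) and O(m → s); every ideal world satisfies ¬m or m, so in either case s holds — hence O(s).
Premise 9, O(n → ¬s), contraposes to O(s → ¬n); with O(s) we get O(¬n).
Premise 8, O(¬a → n), contraposes to O(¬n → a); with O(¬n) we get O(a).
The contrapositive of premise 6 (O(¬u → ¬a)) is O(a → u), and O(a) is already established, so O(u).
With premise 1, O(u → ¬v), the K-axiom yields O(¬v).
The contrapositive of premise 7 (O(¬g → v)) is O(¬v → g), and O(¬v) is already established, so O(g).
Premises 2, 3, 5, 11 do not contribute to this derivation.
So O(g) follows.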